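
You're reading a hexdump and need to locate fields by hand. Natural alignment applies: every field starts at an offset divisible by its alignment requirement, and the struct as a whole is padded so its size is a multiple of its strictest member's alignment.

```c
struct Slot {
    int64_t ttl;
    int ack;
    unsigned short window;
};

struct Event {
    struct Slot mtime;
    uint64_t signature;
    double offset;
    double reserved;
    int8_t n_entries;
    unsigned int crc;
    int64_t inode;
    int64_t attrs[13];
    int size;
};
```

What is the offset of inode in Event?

Slot: 0..8  ttl  (8B, 8-aligned); 8..12  ack  (4B, 4-aligned); 12..14  window  (2B, 2-aligned); 14..16  -- tail padding (2B); sizeof = 16, alignof = 8
0..16  mtime  (16B, 8-aligned)
16..24  signature  (8B, 8-aligned)
24..32  offset  (8B, 8-aligned)
32..40  reserved  (8B, 8-aligned)
40..41  n_entries  (1B, 1-aligned)
41..44  -- padding (3B)
44..48  crc  (4B, 4-aligned)
48..56  inode  (8B, 8-aligned)

48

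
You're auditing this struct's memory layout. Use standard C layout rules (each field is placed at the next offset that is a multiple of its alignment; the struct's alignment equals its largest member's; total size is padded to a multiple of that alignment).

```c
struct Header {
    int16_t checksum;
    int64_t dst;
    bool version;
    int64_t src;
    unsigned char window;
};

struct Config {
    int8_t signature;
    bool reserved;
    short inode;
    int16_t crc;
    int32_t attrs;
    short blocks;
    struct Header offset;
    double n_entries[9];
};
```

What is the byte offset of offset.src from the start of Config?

40

Header: @0: checksum [2B, align 2] → 2; +6 pad (align 8); @8: dst [8B, align 8] → 16; @16: version [1B, align 1] → 17; +7 pad (align 8); @24: src [8B, align 8] → 32; @32: window [1B, align 1] → 33; +7 tail pad (align 8); size 40, align 8
@0: signature [1B, align 1] → 1
@1: reserved [1B, align 1] → 2
@2: inode [2B, align 2] → 4
@4: crc [2B, align 2] → 6
+2 pad (align 4)
@8: attrs [4B, align 4] → 12
@12: blocks [2B, align 2] → 14
+2 pad (align 8)
@16: offset [40B, align 8] → 56
within Header: src at 24
16 + 24 = 40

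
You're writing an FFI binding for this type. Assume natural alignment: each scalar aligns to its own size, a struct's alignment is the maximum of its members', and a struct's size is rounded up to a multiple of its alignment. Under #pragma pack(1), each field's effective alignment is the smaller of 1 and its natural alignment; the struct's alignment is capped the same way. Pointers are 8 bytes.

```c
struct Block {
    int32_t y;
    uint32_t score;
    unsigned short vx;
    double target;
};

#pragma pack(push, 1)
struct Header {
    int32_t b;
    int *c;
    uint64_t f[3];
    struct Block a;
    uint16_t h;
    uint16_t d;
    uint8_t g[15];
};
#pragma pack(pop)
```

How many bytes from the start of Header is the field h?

60

Block: @0: y [4B, align 4] → 4; @4: score [4B, align 4] → 8; @8: vx [2B, align 2] → 10; +6 pad (align 8); @16: target [8B, align 8] → 24; size 24, align 8
@0: b [4B, align 1] → 4
@4: c [8B, align 1] → 12
@12: f [24B, align 1] → 36
@36: a [24B, align 1] → 60
@60: h [2B, align 1] → 62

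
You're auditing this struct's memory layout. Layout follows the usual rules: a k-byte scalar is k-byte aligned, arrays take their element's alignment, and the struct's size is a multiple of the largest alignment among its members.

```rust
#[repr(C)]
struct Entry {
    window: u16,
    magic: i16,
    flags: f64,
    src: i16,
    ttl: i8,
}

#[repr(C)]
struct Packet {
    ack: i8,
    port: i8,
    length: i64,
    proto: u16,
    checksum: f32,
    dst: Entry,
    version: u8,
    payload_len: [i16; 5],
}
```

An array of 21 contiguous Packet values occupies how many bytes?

Entry: 0..2  window  (2B, 2-aligned); 2..4  magic  (2B, 2-aligned); 4..8  -- padding (4B); 8..16  flags  (8B, 8-aligned); 16..18  src  (2B, 2-aligned); 18..19  ttl  (1B, 1-aligned); 19..24  -- tail padding (5B); sizeof = 24, alignof = 8
0..1  ack  (1B, 1-aligned)
1..2  port  (1B, 1-aligned)
2..8  -- padding (6B)
8..16  length  (8B, 8-aligned)
16..18  proto  (2B, 2-aligned)
18..20  -- padding (2B)
20..24  checksum  (4B, 4-aligned)
24..48  dst  (24B, 8-aligned)
48..49  version  (1B, 1-aligned)
49..50  -- padding (1B)
50..60  payload_len  (10B, 2-aligned)
60..64  -- tail padding (4B)
sizeof = 64, alignof = 8
array of 21: 21 × 64 = 1344

1344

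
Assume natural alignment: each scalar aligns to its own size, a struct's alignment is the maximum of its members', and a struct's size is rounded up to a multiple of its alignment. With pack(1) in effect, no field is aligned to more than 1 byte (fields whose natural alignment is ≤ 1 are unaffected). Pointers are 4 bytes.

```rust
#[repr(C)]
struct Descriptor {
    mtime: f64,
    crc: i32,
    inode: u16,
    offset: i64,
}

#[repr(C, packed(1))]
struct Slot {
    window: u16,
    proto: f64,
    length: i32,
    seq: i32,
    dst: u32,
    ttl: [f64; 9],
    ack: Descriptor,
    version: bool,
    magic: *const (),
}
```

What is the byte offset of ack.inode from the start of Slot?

106

Descriptor: @0: mtime [8B, align 8] → 8; @8: crc [4B, align 4] → 12; @12: inode [2B, align 2] → 14; +2 pad (align 8); @16: offset [8B, align 8] → 24; size 24, align 8
@0: window [2B, align 1] → 2
@2: proto [8B, align 1] → 10
@10: length [4B, align 1] → 14
@14: seq [4B, align 1] → 18
@18: dst [4B, align 1] → 22
@22: ttl [72B, align 1] → 94
@94: ack [24B, align 1] → 118
within Descriptor: inode at 12
94 + 12 = 106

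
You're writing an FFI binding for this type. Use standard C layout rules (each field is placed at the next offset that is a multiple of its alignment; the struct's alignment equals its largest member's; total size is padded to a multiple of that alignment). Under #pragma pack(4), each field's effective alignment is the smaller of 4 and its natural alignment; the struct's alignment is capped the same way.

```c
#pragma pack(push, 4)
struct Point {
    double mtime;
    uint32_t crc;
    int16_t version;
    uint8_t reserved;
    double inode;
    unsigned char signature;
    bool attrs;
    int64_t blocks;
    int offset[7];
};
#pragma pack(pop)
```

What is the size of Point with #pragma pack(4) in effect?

mtime at 0 (size 8, align 4) → ends 8
crc at 8 (size 4, align 4) → ends 12
version at 12 (size 2, align 2) → ends 14
reserved at 14 (size 1, align 1) → ends 15
pad 1 to align 4 for inode
inode at 16 (size 8, align 4) → ends 24
signature at 24 (size 1, align 1) → ends 25
attrs at 25 (size 1, align 1) → ends 26
pad 2 to align 4 for blocks
blocks at 28 (size 8, align 4) → ends 36
offset at 36 (size 28, align 4) → ends 64
total 64 bytes, alignment 4

64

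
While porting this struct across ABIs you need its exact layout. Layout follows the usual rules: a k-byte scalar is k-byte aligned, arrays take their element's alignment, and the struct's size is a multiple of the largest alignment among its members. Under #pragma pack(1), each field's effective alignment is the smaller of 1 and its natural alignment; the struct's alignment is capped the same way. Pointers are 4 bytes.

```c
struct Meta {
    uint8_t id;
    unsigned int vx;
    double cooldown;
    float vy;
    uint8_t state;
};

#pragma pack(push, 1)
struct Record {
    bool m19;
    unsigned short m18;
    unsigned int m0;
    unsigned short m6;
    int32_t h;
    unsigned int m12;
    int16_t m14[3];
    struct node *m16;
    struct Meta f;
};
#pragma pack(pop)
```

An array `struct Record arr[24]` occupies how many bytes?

Meta: 0..1  id  (1B, 1-aligned); 1..4  -- padding (3B); 4..8  vx  (4B, 4-aligned); 8..16  cooldown  (8B, 8-aligned); 16..20  vy  (4B, 4-aligned); 20..21  state  (1B, 1-aligned); 21..24  -- tail padding (3B); sizeof = 24, alignof = 8
0..1  m19  (1B, 1-aligned)
1..3  m18  (2B, 1-aligned)
3..7  m0  (4B, 1-aligned)
7..9  m6  (2B, 1-aligned)
9..13  h  (4B, 1-aligned)
13..17  m12  (4B, 1-aligned)
17..23  m14  (6B, 1-aligned)
23..27  m16  (4B, 1-aligned)
27..51  f  (24B, 1-aligned)
sizeof = 51, alignof = 1
array of 24: 24 × 51 = 1224

1224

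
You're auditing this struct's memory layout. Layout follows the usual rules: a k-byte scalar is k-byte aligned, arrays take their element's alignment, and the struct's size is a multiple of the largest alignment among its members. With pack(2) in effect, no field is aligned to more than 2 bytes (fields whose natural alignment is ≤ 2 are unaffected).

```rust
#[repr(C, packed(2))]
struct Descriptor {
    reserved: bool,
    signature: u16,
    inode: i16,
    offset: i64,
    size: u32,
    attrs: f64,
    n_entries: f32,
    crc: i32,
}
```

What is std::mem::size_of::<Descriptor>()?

34 bytes

@0: reserved [1B, align 1] → 1
+1 pad (align 2)
@2: signature [2B, align 2] → 4
@4: inode [2B, align 2] → 6
@6: offset [8B, align 2] → 14
@14: size [4B, align 2] → 18
@18: attrs [8B, align 2] → 26
@26: n_entries [4B, align 2] → 30
@30: crc [4B, align 2] → 34
size 34, align 2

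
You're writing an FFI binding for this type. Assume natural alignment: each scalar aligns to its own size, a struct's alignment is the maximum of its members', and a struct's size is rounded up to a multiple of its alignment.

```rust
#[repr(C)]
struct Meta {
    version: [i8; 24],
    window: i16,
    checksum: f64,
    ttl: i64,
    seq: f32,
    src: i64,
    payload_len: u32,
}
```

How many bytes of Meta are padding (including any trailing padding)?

14

version at 0 (size 24, align 1) → ends 24
window at 24 (size 2, align 2) → ends 26
pad 6 to align 8 for checksum
checksum at 32 (size 8, align 8) → ends 40
ttl at 40 (size 8, align 8) → ends 48
seq at 48 (size 4, align 4) → ends 52
pad 4 to align 8 for src
src at 56 (size 8, align 8) → ends 64
payload_len at 64 (size 4, align 4) → ends 68
tail pad 4 to reach multiple of 8
total 72 bytes, alignment 8
data bytes 58, size 72 → padding 14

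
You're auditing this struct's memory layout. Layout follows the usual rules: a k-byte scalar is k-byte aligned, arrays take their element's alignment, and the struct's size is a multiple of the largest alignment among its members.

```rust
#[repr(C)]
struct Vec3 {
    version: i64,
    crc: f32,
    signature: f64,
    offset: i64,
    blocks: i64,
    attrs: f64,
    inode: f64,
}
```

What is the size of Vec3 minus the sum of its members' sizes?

4

version at 0 (size 8, align 8) → ends 8
crc at 8 (size 4, align 4) → ends 12
pad 4 to align 8 for signature
signature at 16 (size 8, align 8) → ends 24
offset at 24 (size 8, align 8) → ends 32
blocks at 32 (size 8, align 8) → ends 40
attrs at 40 (size 8, align 8) → ends 48
inode at 48 (size 8, align 8) → ends 56
total 56 bytes, alignment 8
data bytes 52, size 56 → padding 4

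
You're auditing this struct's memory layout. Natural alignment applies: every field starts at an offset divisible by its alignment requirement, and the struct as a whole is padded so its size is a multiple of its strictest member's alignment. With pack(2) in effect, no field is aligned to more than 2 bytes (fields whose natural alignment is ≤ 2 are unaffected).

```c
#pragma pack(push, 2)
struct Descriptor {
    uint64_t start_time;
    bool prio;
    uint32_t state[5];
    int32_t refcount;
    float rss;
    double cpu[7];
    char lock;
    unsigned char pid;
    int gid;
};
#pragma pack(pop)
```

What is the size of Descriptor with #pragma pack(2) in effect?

100

start_time at 0 (size 8, align 2) → ends 8
prio at 8 (size 1, align 1) → ends 9
pad 1 to align 2 for state
state at 10 (size 20, align 2) → ends 30
refcount at 30 (size 4, align 2) → ends 34
rss at 34 (size 4, align 2) → ends 38
cpu at 38 (size 56, align 2) → ends 94
lock at 94 (size 1, align 1) → ends 95
pid at 95 (size 1, align 1) → ends 96
gid at 96 (size 4, align 2) → ends 100
total 100 bytes, alignment 2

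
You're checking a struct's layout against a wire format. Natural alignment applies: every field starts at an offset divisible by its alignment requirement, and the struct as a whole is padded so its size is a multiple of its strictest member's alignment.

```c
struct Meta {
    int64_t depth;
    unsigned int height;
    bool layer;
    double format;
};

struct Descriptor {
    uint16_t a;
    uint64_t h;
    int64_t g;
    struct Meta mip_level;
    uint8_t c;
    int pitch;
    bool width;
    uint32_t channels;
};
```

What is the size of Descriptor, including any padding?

64 bytes

Meta: depth at 0 (size 8, align 8) → ends 8; height at 8 (size 4, align 4) → ends 12; layer at 12 (size 1, align 1) → ends 13; pad 3 to align 8 for format; format at 16 (size 8, align 8) → ends 24; total 24 bytes, alignment 8
a at 0 (size 2, align 2) → ends 2
pad 6 to align 8 for h
h at 8 (size 8, align 8) → ends 16
g at 16 (size 8, align 8) → ends 24
mip_level at 24 (size 24, align 8) → ends 48
c at 48 (size 1, align 1) → ends 49
pad 3 to align 4 for pitch
pitch at 52 (size 4, align 4) → ends 56
width at 56 (size 1, align 1) → ends 57
pad 3 to align 4 for channels
channels at 60 (size 4, align 4) → ends 64
total 64 bytes, alignment 8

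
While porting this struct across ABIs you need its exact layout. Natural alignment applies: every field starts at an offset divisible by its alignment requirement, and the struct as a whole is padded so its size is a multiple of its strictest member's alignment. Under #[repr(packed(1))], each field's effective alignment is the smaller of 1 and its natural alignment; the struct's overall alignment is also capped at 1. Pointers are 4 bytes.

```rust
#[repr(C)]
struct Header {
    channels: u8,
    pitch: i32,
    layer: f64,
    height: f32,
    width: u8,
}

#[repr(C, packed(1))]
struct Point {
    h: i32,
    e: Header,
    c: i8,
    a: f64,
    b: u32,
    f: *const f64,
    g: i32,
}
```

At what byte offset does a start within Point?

Header: 0..1  channels  (1B, 1-aligned); 1..4  -- padding (3B); 4..8  pitch  (4B, 4-aligned); 8..16  layer  (8B, 8-aligned); 16..20  height  (4B, 4-aligned); 20..21  width  (1B, 1-aligned); 21..24  -- tail padding (3B); sizeof = 24, alignof = 8
0..4  h  (4B, 1-aligned)
4..28  e  (24B, 1-aligned)
28..29  c  (1B, 1-aligned)
29..37  a  (8B, 1-aligned)

29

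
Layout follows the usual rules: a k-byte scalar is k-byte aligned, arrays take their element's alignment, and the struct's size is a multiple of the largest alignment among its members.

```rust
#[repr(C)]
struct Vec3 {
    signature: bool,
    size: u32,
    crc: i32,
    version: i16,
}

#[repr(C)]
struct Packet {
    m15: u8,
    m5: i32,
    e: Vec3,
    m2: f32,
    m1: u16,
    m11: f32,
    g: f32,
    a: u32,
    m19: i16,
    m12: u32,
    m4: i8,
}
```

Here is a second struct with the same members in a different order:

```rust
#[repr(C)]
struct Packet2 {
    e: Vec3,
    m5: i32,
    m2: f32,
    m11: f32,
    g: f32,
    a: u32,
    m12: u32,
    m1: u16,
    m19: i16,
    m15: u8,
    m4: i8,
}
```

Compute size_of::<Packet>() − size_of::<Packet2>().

8

Vec3: signature at 0 (size 1, align 1) → ends 1; pad 3 to align 4 for size; size at 4 (size 4, align 4) → ends 8; crc at 8 (size 4, align 4) → ends 12; version at 12 (size 2, align 2) → ends 14; tail pad 2 to reach multiple of 4; total 16 bytes, alignment 4
m15 at 0 (size 1, align 1) → ends 1
pad 3 to align 4 for m5
m5 at 4 (size 4, align 4) → ends 8
e at 8 (size 16, align 4) → ends 24
m2 at 24 (size 4, align 4) → ends 28
m1 at 28 (size 2, align 2) → ends 30
pad 2 to align 4 for m11
m11 at 32 (size 4, align 4) → ends 36
g at 36 (size 4, align 4) → ends 40
a at 40 (size 4, align 4) → ends 44
m19 at 44 (size 2, align 2) → ends 46
pad 2 to align 4 for m12
m12 at 48 (size 4, align 4) → ends 52
m4 at 52 (size 1, align 1) → ends 53
tail pad 3 to reach multiple of 4
total 56 bytes, alignment 4
— Packet2 —
e at 0 (size 16, align 4) → ends 16
m5 at 16 (size 4, align 4) → ends 20
m2 at 20 (size 4, align 4) → ends 24
m11 at 24 (size 4, align 4) → ends 28
g at 28 (size 4, align 4) → ends 32
a at 32 (size 4, align 4) → ends 36
m12 at 36 (size 4, align 4) → ends 40
m1 at 40 (size 2, align 2) → ends 42
m19 at 42 (size 2, align 2) → ends 44
m15 at 44 (size 1, align 1) → ends 45
m4 at 45 (size 1, align 1) → ends 46
tail pad 2 to reach multiple of 4
total 48 bytes, alignment 4
56 − 48 = 8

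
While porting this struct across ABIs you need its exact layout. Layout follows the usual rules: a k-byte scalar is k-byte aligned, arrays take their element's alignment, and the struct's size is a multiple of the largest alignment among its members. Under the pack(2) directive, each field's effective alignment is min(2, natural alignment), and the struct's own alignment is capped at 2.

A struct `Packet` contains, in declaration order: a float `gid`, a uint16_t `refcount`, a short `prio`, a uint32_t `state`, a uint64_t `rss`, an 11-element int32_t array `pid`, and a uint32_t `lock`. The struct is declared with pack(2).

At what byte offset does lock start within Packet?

64

@0: gid [4B, align 2] → 4
@4: refcount [2B, align 2] → 6
@6: prio [2B, align 2] → 8
@8: state [4B, align 2] → 12
@12: rss [8B, align 2] → 20
@20: pid [44B, align 2] → 64
@64: lock [4B, align 2] → 68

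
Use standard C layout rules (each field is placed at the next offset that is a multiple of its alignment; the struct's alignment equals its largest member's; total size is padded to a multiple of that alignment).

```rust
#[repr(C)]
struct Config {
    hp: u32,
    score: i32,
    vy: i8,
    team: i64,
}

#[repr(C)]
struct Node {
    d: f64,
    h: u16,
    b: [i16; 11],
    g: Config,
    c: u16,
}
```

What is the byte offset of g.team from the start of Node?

48

Config: hp at 0 (size 4, align 4) → ends 4; score at 4 (size 4, align 4) → ends 8; vy at 8 (size 1, align 1) → ends 9; pad 7 to align 8 for team; team at 16 (size 8, align 8) → ends 24; total 24 bytes, alignment 8
d at 0 (size 8, align 8) → ends 8
h at 8 (size 2, align 2) → ends 10
b at 10 (size 22, align 2) → ends 32
g at 32 (size 24, align 8) → ends 56
within Config: team at 16
32 + 16 = 48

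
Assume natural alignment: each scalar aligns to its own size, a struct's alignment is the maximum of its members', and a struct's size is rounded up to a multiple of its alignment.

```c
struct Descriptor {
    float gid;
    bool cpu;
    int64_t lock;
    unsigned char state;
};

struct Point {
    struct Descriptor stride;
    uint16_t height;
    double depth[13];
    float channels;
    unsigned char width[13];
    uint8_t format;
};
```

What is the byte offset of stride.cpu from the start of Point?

4

Descriptor: gid at 0 (size 4, align 4) → ends 4; cpu at 4 (size 1, align 1) → ends 5; pad 3 to align 8 for lock; lock at 8 (size 8, align 8) → ends 16; state at 16 (size 1, align 1) → ends 17; tail pad 7 to reach multiple of 8; total 24 bytes, alignment 8
stride at 0 (size 24, align 8) → ends 24
within Descriptor: cpu at 4
0 + 4 = 4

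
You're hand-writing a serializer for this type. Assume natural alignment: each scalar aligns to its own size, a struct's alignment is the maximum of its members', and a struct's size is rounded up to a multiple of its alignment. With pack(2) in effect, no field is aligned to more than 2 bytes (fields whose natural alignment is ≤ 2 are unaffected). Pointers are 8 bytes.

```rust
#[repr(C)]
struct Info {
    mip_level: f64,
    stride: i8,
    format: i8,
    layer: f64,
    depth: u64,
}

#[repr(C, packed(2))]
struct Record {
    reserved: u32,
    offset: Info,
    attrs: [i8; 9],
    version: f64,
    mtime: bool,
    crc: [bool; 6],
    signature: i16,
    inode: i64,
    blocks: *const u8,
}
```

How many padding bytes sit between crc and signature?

Info: mip_level at 0 (size 8, align 8) → ends 8; stride at 8 (size 1, align 1) → ends 9; format at 9 (size 1, align 1) → ends 10; pad 6 to align 8 for layer; layer at 16 (size 8, align 8) → ends 24; depth at 24 (size 8, align 8) → ends 32; total 32 bytes, alignment 8
reserved at 0 (size 4, align 2) → ends 4
offset at 4 (size 32, align 2) → ends 36
attrs at 36 (size 9, align 1) → ends 45
pad 1 to align 2 for version
version at 46 (size 8, align 2) → ends 54
mtime at 54 (size 1, align 1) → ends 55
crc at 55 (size 6, align 1) → ends 61
pad 1 to align 2 for signature
signature at 62 (size 2, align 2) → ends 64

1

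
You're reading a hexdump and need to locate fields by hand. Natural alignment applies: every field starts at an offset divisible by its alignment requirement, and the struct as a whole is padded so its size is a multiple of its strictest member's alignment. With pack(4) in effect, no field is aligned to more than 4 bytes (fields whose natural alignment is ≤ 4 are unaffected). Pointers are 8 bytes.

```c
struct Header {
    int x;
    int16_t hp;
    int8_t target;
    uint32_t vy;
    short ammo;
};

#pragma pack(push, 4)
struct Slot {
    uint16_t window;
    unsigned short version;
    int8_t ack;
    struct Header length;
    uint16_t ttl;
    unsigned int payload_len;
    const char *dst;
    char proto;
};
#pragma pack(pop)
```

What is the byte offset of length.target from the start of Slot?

Header: x at 0 (size 4, align 4) → ends 4; hp at 4 (size 2, align 2) → ends 6; target at 6 (size 1, align 1) → ends 7; pad 1 to align 4 for vy; vy at 8 (size 4, align 4) → ends 12; ammo at 12 (size 2, align 2) → ends 14; tail pad 2 to reach multiple of 4; total 16 bytes, alignment 4
window at 0 (size 2, align 2) → ends 2
version at 2 (size 2, align 2) → ends 4
ack at 4 (size 1, align 1) → ends 5
pad 3 to align 4 for length
length at 8 (size 16, align 4) → ends 24
within Header: target at 6
8 + 6 = 14

14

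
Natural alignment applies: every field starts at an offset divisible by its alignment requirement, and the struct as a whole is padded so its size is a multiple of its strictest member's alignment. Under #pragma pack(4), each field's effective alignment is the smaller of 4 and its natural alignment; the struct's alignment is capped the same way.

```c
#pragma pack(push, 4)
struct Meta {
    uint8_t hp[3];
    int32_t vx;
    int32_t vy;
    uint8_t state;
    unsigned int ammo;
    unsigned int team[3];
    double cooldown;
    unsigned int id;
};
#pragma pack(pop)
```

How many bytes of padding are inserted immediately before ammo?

hp at 0 (size 3, align 1) → ends 3
pad 1 to align 4 for vx
vx at 4 (size 4, align 4) → ends 8
vy at 8 (size 4, align 4) → ends 12
state at 12 (size 1, align 1) → ends 13
pad 3 to align 4 for ammo
ammo at 16 (size 4, align 4) → ends 20

3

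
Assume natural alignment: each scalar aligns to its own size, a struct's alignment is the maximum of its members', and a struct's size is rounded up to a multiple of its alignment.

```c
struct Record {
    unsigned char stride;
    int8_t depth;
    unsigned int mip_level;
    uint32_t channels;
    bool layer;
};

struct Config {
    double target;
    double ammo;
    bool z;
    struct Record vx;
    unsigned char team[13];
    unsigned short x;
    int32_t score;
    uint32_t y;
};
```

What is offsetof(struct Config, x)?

Record: stride at 0 (size 1, align 1) → ends 1; depth at 1 (size 1, align 1) → ends 2; pad 2 to align 4 for mip_level; mip_level at 4 (size 4, align 4) → ends 8; channels at 8 (size 4, align 4) → ends 12; layer at 12 (size 1, align 1) → ends 13; tail pad 3 to reach multiple of 4; total 16 bytes, alignment 4
target at 0 (size 8, align 8) → ends 8
ammo at 8 (size 8, align 8) → ends 16
z at 16 (size 1, align 1) → ends 17
pad 3 to align 4 for vx
vx at 20 (size 16, align 4) → ends 36
team at 36 (size 13, align 1) → ends 49
pad 1 to align 2 for x
x at 50 (size 2, align 2) → ends 52

50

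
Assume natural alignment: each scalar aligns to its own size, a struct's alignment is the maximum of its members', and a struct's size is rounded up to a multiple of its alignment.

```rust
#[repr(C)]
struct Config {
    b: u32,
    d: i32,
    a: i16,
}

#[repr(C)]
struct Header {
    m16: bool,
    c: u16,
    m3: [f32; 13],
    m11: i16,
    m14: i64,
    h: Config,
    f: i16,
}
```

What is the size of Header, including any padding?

88 bytes

Config: b at 0 (size 4, align 4) → ends 4; d at 4 (size 4, align 4) → ends 8; a at 8 (size 2, align 2) → ends 10; tail pad 2 to reach multiple of 4; total 12 bytes, alignment 4
m16 at 0 (size 1, align 1) → ends 1
pad 1 to align 2 for c
c at 2 (size 2, align 2) → ends 4
m3 at 4 (size 52, align 4) → ends 56
m11 at 56 (size 2, align 2) → ends 58
pad 6 to align 8 for m14
m14 at 64 (size 8, align 8) → ends 72
h at 72 (size 12, align 4) → ends 84
f at 84 (size 2, align 2) → ends 86
tail pad 2 to reach multiple of 8
total 88 bytes, alignment 8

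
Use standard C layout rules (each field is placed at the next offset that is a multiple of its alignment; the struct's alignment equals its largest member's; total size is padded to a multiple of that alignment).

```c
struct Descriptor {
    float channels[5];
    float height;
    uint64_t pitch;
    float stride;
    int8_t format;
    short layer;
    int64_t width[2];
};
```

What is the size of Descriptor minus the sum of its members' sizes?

channels at 0 (size 20, align 4) → ends 20
height at 20 (size 4, align 4) → ends 24
pitch at 24 (size 8, align 8) → ends 32
stride at 32 (size 4, align 4) → ends 36
format at 36 (size 1, align 1) → ends 37
pad 1 to align 2 for layer
layer at 38 (size 2, align 2) → ends 40
width at 40 (size 16, align 8) → ends 56
total 56 bytes, alignment 8
data bytes 55, size 56 → padding 1

1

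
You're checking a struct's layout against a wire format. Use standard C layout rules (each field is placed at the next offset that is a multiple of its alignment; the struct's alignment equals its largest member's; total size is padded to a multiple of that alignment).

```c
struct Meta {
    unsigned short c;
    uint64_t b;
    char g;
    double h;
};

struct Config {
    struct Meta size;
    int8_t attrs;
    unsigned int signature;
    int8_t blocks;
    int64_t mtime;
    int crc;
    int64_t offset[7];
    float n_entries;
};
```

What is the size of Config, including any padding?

128

Meta: 0..2  c  (2B, 2-aligned); 2..8  -- padding (6B); 8..16  b  (8B, 8-aligned); 16..17  g  (1B, 1-aligned); 17..24  -- padding (7B); 24..32  h  (8B, 8-aligned); sizeof = 32, alignof = 8
0..32  size  (32B, 8-aligned)
32..33  attrs  (1B, 1-aligned)
33..36  -- padding (3B)
36..40  signature  (4B, 4-aligned)
40..41  blocks  (1B, 1-aligned)
41..48  -- padding (7B)
48..56  mtime  (8B, 8-aligned)
56..60  crc  (4B, 4-aligned)
60..64  -- padding (4B)
64..120  offset  (56B, 8-aligned)
120..124  n_entries  (4B, 4-aligned)
124..128  -- tail padding (4B)
sizeof = 128, alignof = 8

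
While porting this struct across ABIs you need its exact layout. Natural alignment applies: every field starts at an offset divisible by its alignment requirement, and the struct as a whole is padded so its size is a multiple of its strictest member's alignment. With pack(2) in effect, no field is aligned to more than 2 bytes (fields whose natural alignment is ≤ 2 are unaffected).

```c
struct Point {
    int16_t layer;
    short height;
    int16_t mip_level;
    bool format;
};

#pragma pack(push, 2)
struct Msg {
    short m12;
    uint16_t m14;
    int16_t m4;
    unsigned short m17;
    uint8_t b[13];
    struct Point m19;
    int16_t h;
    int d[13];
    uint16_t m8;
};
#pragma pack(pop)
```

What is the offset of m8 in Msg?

84

Point: 0..2  layer  (2B, 2-aligned); 2..4  height  (2B, 2-aligned); 4..6  mip_level  (2B, 2-aligned); 6..7  format  (1B, 1-aligned); 7..8  -- tail padding (1B); sizeof = 8, alignof = 2
0..2  m12  (2B, 2-aligned)
2..4  m14  (2B, 2-aligned)
4..6  m4  (2B, 2-aligned)
6..8  m17  (2B, 2-aligned)
8..21  b  (13B, 1-aligned)
21..22  -- padding (1B)
22..30  m19  (8B, 2-aligned)
30..32  h  (2B, 2-aligned)
32..84  d  (52B, 2-aligned)
84..86  m8  (2B, 2-aligned)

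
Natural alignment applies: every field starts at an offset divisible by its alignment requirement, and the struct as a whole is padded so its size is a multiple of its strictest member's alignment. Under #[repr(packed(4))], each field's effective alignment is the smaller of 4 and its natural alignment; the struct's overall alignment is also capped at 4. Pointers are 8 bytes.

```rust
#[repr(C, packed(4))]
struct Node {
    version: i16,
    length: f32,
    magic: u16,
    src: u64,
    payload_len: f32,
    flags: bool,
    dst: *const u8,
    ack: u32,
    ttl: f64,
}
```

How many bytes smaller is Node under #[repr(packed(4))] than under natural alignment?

8

natural layout:
  version at 0 (size 2, align 2) → ends 2
  pad 2 to align 4 for length
  length at 4 (size 4, align 4) → ends 8
  magic at 8 (size 2, align 2) → ends 10
  pad 6 to align 8 for src
  src at 16 (size 8, align 8) → ends 24
  payload_len at 24 (size 4, align 4) → ends 28
  flags at 28 (size 1, align 1) → ends 29
  pad 3 to align 8 for dst
  dst at 32 (size 8, align 8) → ends 40
  ack at 40 (size 4, align 4) → ends 44
  pad 4 to align 8 for ttl
  ttl at 48 (size 8, align 8) → ends 56
  total 56 bytes, alignment 8
packed(4) layout:
  version at 0 (size 2, align 2) → ends 2
  pad 2 to align 4 for length
  length at 4 (size 4, align 4) → ends 8
  magic at 8 (size 2, align 2) → ends 10
  pad 2 to align 4 for src
  src at 12 (size 8, align 4) → ends 20
  payload_len at 20 (size 4, align 4) → ends 24
  flags at 24 (size 1, align 1) → ends 25
  pad 3 to align 4 for dst
  dst at 28 (size 8, align 4) → ends 36
  ack at 36 (size 4, align 4) → ends 40
  ttl at 40 (size 8, align 4) → ends 48
  total 48 bytes, alignment 4
56 − 48 = 8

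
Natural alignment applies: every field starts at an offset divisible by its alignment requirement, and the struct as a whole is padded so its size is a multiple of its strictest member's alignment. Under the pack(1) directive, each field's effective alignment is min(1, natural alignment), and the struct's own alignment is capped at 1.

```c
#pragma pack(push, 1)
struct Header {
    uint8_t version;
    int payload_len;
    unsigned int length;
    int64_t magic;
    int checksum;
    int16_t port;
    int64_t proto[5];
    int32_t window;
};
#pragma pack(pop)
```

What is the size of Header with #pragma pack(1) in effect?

version at 0 (size 1, align 1) → ends 1
payload_len at 1 (size 4, align 1) → ends 5
length at 5 (size 4, align 1) → ends 9
magic at 9 (size 8, align 1) → ends 17
checksum at 17 (size 4, align 1) → ends 21
port at 21 (size 2, align 1) → ends 23
proto at 23 (size 40, align 1) → ends 63
window at 63 (size 4, align 1) → ends 67
total 67 bytes, alignment 1

67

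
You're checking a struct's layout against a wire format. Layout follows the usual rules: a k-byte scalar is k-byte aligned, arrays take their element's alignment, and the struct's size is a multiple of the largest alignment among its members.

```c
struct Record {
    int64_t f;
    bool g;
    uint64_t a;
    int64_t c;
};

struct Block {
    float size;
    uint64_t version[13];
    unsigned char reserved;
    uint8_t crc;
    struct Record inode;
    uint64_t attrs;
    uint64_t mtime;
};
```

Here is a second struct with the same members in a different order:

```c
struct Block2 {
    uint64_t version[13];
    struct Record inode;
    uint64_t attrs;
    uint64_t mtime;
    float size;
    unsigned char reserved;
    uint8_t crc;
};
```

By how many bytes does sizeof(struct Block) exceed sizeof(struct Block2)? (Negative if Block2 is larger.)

Record: @0: f [8B, align 8] → 8; @8: g [1B, align 1] → 9; +7 pad (align 8); @16: a [8B, align 8] → 24; @24: c [8B, align 8] → 32; size 32, align 8
@0: size [4B, align 4] → 4
+4 pad (align 8)
@8: version [104B, align 8] → 112
@112: reserved [1B, align 1] → 113
@113: crc [1B, align 1] → 114
+6 pad (align 8)
@120: inode [32B, align 8] → 152
@152: attrs [8B, align 8] → 160
@160: mtime [8B, align 8] → 168
size 168, align 8
— Block2 —
@0: version [104B, align 8] → 104
@104: inode [32B, align 8] → 136
@136: attrs [8B, align 8] → 144
@144: mtime [8B, align 8] → 152
@152: size [4B, align 4] → 156
@156: reserved [1B, align 1] → 157
@157: crc [1B, align 1] → 158
+2 tail pad (align 8)
size 160, align 8
168 − 160 = 8

8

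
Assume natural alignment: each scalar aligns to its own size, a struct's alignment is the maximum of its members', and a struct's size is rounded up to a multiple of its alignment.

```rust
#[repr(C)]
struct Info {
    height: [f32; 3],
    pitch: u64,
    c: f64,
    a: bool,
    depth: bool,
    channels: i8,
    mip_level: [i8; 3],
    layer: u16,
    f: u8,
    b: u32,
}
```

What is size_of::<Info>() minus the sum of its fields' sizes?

7

height at 0 (size 12, align 4) → ends 12
pad 4 to align 8 for pitch
pitch at 16 (size 8, align 8) → ends 24
c at 24 (size 8, align 8) → ends 32
a at 32 (size 1, align 1) → ends 33
depth at 33 (size 1, align 1) → ends 34
channels at 34 (size 1, align 1) → ends 35
mip_level at 35 (size 3, align 1) → ends 38
layer at 38 (size 2, align 2) → ends 40
f at 40 (size 1, align 1) → ends 41
pad 3 to align 4 for b
b at 44 (size 4, align 4) → ends 48
total 48 bytes, alignment 8
data bytes 41, size 48 → padding 7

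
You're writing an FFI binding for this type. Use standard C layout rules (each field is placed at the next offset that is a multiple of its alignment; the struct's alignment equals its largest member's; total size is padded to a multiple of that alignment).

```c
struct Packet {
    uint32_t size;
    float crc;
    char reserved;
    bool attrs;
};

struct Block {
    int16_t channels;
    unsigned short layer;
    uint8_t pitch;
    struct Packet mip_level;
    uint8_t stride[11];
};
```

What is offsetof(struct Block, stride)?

20

Packet: size at 0 (size 4, align 4) → ends 4; crc at 4 (size 4, align 4) → ends 8; reserved at 8 (size 1, align 1) → ends 9; attrs at 9 (size 1, align 1) → ends 10; tail pad 2 to reach multiple of 4; total 12 bytes, alignment 4
channels at 0 (size 2, align 2) → ends 2
layer at 2 (size 2, align 2) → ends 4
pitch at 4 (size 1, align 1) → ends 5
pad 3 to align 4 for mip_level
mip_level at 8 (size 12, align 4) → ends 20
stride at 20 (size 11, align 1) → ends 31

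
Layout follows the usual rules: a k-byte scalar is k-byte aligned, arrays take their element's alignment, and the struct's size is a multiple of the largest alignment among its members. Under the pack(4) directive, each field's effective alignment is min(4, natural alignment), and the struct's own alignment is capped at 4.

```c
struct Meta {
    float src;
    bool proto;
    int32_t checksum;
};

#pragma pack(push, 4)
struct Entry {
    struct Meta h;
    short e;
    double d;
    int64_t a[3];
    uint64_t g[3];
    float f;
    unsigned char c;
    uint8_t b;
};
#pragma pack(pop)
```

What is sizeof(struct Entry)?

80

Meta: @0: src [4B, align 4] → 4; @4: proto [1B, align 1] → 5; +3 pad (align 4); @8: checksum [4B, align 4] → 12; size 12, align 4
@0: h [12B, align 4] → 12
@12: e [2B, align 2] → 14
+2 pad (align 4)
@16: d [8B, align 4] → 24
@24: a [24B, align 4] → 48
@48: g [24B, align 4] → 72
@72: f [4B, align 4] → 76
@76: c [1B, align 1] → 77
@77: b [1B, align 1] → 78
+2 tail pad (align 4)
size 80, align 4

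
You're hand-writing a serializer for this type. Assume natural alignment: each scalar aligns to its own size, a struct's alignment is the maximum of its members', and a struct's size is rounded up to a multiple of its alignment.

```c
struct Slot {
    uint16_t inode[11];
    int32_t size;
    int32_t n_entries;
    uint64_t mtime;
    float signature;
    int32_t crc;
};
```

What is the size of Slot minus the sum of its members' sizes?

@0: inode [22B, align 2] → 22
+2 pad (align 4)
@24: size [4B, align 4] → 28
@28: n_entries [4B, align 4] → 32
@32: mtime [8B, align 8] → 40
@40: signature [4B, align 4] → 44
@44: crc [4B, align 4] → 48
size 48, align 8
data bytes 46, size 48 → padding 2

2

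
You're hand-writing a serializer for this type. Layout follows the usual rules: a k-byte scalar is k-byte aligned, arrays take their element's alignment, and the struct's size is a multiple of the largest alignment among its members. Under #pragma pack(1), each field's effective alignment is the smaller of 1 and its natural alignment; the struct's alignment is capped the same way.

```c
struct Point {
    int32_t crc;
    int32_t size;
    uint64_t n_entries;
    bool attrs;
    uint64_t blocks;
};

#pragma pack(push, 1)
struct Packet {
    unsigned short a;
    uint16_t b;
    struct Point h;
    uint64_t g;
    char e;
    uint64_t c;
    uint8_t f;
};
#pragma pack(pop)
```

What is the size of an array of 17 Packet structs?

918

Point: @0: crc [4B, align 4] → 4; @4: size [4B, align 4] → 8; @8: n_entries [8B, align 8] → 16; @16: attrs [1B, align 1] → 17; +7 pad (align 8); @24: blocks [8B, align 8] → 32; size 32, align 8
@0: a [2B, align 1] → 2
@2: b [2B, align 1] → 4
@4: h [32B, align 1] → 36
@36: g [8B, align 1] → 44
@44: e [1B, align 1] → 45
@45: c [8B, align 1] → 53
@53: f [1B, align 1] → 54
size 54, align 1
array of 17: 17 × 54 = 918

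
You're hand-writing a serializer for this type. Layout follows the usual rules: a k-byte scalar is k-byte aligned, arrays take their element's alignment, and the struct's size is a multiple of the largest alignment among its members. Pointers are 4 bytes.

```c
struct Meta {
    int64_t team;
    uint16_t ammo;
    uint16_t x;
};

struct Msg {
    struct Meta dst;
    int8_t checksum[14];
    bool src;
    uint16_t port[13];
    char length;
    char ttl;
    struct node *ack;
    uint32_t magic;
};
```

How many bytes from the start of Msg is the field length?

58

Meta: @0: team [8B, align 8] → 8; @8: ammo [2B, align 2] → 10; @10: x [2B, align 2] → 12; +4 tail pad (align 8); size 16, align 8
@0: dst [16B, align 8] → 16
@16: checksum [14B, align 1] → 30
@30: src [1B, align 1] → 31
+1 pad (align 2)
@32: port [26B, align 2] → 58
@58: length [1B, align 1] → 59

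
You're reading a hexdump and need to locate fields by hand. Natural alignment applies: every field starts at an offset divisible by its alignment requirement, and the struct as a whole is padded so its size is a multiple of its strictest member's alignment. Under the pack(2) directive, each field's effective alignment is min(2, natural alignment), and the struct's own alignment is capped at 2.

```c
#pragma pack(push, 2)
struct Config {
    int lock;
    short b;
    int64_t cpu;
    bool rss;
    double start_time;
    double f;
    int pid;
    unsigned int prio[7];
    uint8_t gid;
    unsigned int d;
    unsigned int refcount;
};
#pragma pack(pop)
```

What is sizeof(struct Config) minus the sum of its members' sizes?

2

lock at 0 (size 4, align 2) → ends 4
b at 4 (size 2, align 2) → ends 6
cpu at 6 (size 8, align 2) → ends 14
rss at 14 (size 1, align 1) → ends 15
pad 1 to align 2 for start_time
start_time at 16 (size 8, align 2) → ends 24
f at 24 (size 8, align 2) → ends 32
pid at 32 (size 4, align 2) → ends 36
prio at 36 (size 28, align 2) → ends 64
gid at 64 (size 1, align 1) → ends 65
pad 1 to align 2 for d
d at 66 (size 4, align 2) → ends 70
refcount at 70 (size 4, align 2) → ends 74
total 74 bytes, alignment 2
data bytes 72, size 74 → padding 2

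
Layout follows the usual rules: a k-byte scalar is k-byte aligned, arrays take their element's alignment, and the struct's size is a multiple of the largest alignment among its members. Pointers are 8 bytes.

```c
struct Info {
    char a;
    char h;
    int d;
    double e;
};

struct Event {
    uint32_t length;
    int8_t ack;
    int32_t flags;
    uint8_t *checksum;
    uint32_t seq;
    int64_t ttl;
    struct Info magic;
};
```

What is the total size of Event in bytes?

56

Info: 0..1  a  (1B, 1-aligned); 1..2  h  (1B, 1-aligned); 2..4  -- padding (2B); 4..8  d  (4B, 4-aligned); 8..16  e  (8B, 8-aligned); sizeof = 16, alignof = 8
0..4  length  (4B, 4-aligned)
4..5  ack  (1B, 1-aligned)
5..8  -- padding (3B)
8..12  flags  (4B, 4-aligned)
12..16  -- padding (4B)
16..24  checksum  (8B, 8-aligned)
24..28  seq  (4B, 4-aligned)
28..32  -- padding (4B)
32..40  ttl  (8B, 8-aligned)
40..56  magic  (16B, 8-aligned)
sizeof = 56, alignof = 8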